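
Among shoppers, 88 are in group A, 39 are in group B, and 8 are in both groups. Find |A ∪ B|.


|A ∪ B| = |A| + |B| - |A ∩ B|
= 88 + 39 - 8
= 119

|A ∪ B| = 119


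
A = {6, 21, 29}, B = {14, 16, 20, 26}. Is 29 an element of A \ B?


A = {6, 21, 29}, B = {14, 16, 20, 26}
A \ B = elements in A but not in B
A \ B = {6, 21, 29}
Checking if 29 ∈ A \ B
29 is in A \ B → True

29 ∈ A \ B


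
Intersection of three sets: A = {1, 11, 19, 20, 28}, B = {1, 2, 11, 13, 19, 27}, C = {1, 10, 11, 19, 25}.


A ∩ B = {1, 11, 19}
(A ∩ B) ∩ C = {1, 11, 19}

A ∩ B ∩ C = {1, 11, 19}


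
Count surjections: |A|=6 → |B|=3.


n = |A| = 6, k = |B| = 3. Surjections via inclusion-exclusion:
S(n,k) = Σ(-1)^i × C(k,i) × (k-i)^n, i=0 to k
i=0: (-1)^0×C(3,0)×3^6 = 729
i=1: (-1)^1×C(3,1)×2^6 = -192
i=2: (-1)^2×C(3,2)×1^6 = 3
i=3: (-1)^3×C(3,3)×0^6 = 0
Total = 540

Number of surjections = 540


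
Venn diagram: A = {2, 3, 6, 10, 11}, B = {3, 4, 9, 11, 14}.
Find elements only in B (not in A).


A = {2, 3, 6, 10, 11}
B = {3, 4, 9, 11, 14}
Region: only in B (not in A)
Elements: {4, 9, 14}

Elements only in B (not in A): {4, 9, 14}


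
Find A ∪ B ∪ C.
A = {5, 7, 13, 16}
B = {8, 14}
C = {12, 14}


A ∪ B = {5, 7, 8, 13, 14, 16}
(A ∪ B) ∪ C = {5, 7, 8, 12, 13, 14, 16}

A ∪ B ∪ C = {5, 7, 8, 12, 13, 14, 16}


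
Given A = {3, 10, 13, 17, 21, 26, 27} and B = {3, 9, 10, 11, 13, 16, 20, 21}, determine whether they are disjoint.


Disjoint means A ∩ B = ∅.
A ∩ B = {3, 10, 13, 21}
A ∩ B ≠ ∅, so A and B are NOT disjoint.

No, A and B are not disjoint (A ∩ B = {3, 10, 13, 21})


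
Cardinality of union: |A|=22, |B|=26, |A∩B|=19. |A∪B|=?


|A ∪ B| = |A| + |B| - |A ∩ B|
= 22 + 26 - 19
= 29

|A ∪ B| = 29


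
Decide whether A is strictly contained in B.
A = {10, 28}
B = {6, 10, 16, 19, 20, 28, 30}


A ⊂ B requires: A ⊆ B AND A ≠ B.
A ⊆ B? Yes
A = B? No
A ⊂ B: Yes (A is a proper subset of B)

Yes, A ⊂ B


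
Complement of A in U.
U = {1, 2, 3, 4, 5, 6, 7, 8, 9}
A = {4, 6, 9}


Aᶜ = U \ A = elements in U but not in A
U = {1, 2, 3, 4, 5, 6, 7, 8, 9}
A = {4, 6, 9}
Aᶜ = {1, 2, 3, 5, 7, 8}

Aᶜ = {1, 2, 3, 5, 7, 8}


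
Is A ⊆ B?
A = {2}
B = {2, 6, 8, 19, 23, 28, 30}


A ⊆ B means every element of A is in B.
All elements of A are in B.
So A ⊆ B.

Yes, A ⊆ B


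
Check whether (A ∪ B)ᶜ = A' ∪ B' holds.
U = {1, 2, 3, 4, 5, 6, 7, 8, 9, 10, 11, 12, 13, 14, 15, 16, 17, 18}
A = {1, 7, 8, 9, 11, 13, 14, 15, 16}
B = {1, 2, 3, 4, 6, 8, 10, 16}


LHS: A ∪ B = {1, 2, 3, 4, 6, 7, 8, 9, 10, 11, 13, 14, 15, 16}
(A ∪ B)' = U \ (A ∪ B) = {5, 12, 17, 18}
A' = {2, 3, 4, 5, 6, 10, 12, 17, 18}, B' = {5, 7, 9, 11, 12, 13, 14, 15, 17, 18}
Claimed RHS: A' ∪ B' = {2, 3, 4, 5, 6, 7, 9, 10, 11, 12, 13, 14, 15, 17, 18}
Identity is INVALID: LHS = {5, 12, 17, 18} but the RHS claimed here equals {2, 3, 4, 5, 6, 7, 9, 10, 11, 12, 13, 14, 15, 17, 18}. The correct form is (A ∪ B)' = A' ∩ B'.

Identity is invalid: (A ∪ B)' = {5, 12, 17, 18} but A' ∪ B' = {2, 3, 4, 5, 6, 7, 9, 10, 11, 12, 13, 14, 15, 17, 18}. The correct De Morgan law is (A ∪ B)' = A' ∩ B'.


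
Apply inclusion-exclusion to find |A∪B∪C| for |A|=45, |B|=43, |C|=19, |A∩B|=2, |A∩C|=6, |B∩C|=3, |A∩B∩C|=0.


|A∪B∪C| = |A|+|B|+|C| - |A∩B|-|A∩C|-|B∩C| + |A∩B∩C|
= 45+43+19 - 2-6-3 + 0
= 107 - 11 + 0
= 96

|A ∪ B ∪ C| = 96


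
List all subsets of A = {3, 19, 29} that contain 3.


A subset of A contains 3 iff the remaining 2 elements form any subset of A \ {3}.
Count: 2^(n-1) = 2^2 = 4
Subsets containing 3: {3}, {3, 19}, {3, 29}, {3, 19, 29}

Subsets containing 3 (4 total): {3}, {3, 19}, {3, 29}, {3, 19, 29}


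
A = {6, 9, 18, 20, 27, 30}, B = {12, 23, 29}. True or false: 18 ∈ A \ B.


A = {6, 9, 18, 20, 27, 30}, B = {12, 23, 29}
A \ B = elements in A but not in B
A \ B = {6, 9, 18, 20, 27, 30}
Checking if 18 ∈ A \ B
18 is in A \ B → True

18 ∈ A \ B


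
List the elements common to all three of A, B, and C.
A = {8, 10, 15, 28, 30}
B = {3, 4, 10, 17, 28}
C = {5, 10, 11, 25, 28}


A ∩ B = {10, 28}
(A ∩ B) ∩ C = {10, 28}

A ∩ B ∩ C = {10, 28}


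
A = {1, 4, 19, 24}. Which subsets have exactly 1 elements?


|A| = 4, so A has C(4,1) = 4 subsets of size 1.
Enumerate by choosing 1 elements from A at a time:
{1}, {4}, {19}, {24}

1-element subsets (4 total): {1}, {4}, {19}, {24}


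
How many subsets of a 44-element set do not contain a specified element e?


Subsets of A avoiding e are subsets of A \ {e}, which has 43 elements.
Count = 2^(n-1) = 2^43
= 8796093022208

Number of subsets avoiding e = 8796093022208


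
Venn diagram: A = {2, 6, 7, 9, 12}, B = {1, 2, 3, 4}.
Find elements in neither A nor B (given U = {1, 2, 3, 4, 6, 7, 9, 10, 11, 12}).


A = {2, 6, 7, 9, 12}
B = {1, 2, 3, 4}
Region: in neither A nor B (given U = {1, 2, 3, 4, 6, 7, 9, 10, 11, 12})
Elements: {10, 11}

Elements in neither A nor B (given U = {1, 2, 3, 4, 6, 7, 9, 10, 11, 12}): {10, 11}


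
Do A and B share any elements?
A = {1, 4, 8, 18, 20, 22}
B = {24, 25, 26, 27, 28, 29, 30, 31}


Disjoint means A ∩ B = ∅.
A ∩ B = ∅
A ∩ B = ∅, so A and B are disjoint.

No — A and B share no elements (A ∩ B = ∅), so they are disjoint


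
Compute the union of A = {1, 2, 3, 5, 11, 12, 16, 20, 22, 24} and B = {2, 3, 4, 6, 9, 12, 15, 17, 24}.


A ∪ B = all elements in A or B (or both)
A = {1, 2, 3, 5, 11, 12, 16, 20, 22, 24}
B = {2, 3, 4, 6, 9, 12, 15, 17, 24}
A ∪ B = {1, 2, 3, 4, 5, 6, 9, 11, 12, 15, 16, 17, 20, 22, 24}

A ∪ B = {1, 2, 3, 4, 5, 6, 9, 11, 12, 15, 16, 17, 20, 22, 24}


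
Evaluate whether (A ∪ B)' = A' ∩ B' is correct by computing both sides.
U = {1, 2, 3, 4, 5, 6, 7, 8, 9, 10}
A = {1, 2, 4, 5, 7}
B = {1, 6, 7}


LHS: A ∪ B = {1, 2, 4, 5, 6, 7}
(A ∪ B)' = U \ (A ∪ B) = {3, 8, 9, 10}
A' = {3, 6, 8, 9, 10}, B' = {2, 3, 4, 5, 8, 9, 10}
Claimed RHS: A' ∩ B' = {3, 8, 9, 10}
Identity is VALID: LHS = RHS = {3, 8, 9, 10} ✓

Identity is valid. (A ∪ B)' = A' ∩ B' = {3, 8, 9, 10}


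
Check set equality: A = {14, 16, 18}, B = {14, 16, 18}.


Two sets are equal iff they have exactly the same elements.
A = {14, 16, 18}
B = {14, 16, 18}
Same elements → A = B

Yes, A = B


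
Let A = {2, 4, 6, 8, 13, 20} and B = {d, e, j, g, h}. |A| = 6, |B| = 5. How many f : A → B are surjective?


n = |A| = 6, k = |B| = 5. Surjections via inclusion-exclusion:
S(n,k) = Σ(-1)^i × C(k,i) × (k-i)^n, i=0 to k
i=0: (-1)^0×C(5,0)×5^6 = 15625
i=1: (-1)^1×C(5,1)×4^6 = -20480
i=2: (-1)^2×C(5,2)×3^6 = 7290
i=3: (-1)^3×C(5,3)×2^6 = -640
i=4: (-1)^4×C(5,4)×1^6 = 5
i=5: (-1)^5×C(5,5)×0^6 = 0
Total = 1800

Number of surjections = 1800


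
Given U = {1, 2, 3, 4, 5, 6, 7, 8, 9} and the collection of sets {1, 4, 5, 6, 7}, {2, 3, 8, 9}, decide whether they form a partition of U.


A partition requires: (1) non-empty parts, (2) pairwise disjoint, (3) union = U
Parts: {1, 4, 5, 6, 7}, {2, 3, 8, 9}
Union of parts: {1, 2, 3, 4, 5, 6, 7, 8, 9}
U = {1, 2, 3, 4, 5, 6, 7, 8, 9}
All non-empty? True
Pairwise disjoint? True
Covers U? True

Yes, valid partition


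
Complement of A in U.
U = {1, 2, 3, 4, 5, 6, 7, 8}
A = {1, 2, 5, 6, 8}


Aᶜ = U \ A = elements in U but not in A
U = {1, 2, 3, 4, 5, 6, 7, 8}
A = {1, 2, 5, 6, 8}
Aᶜ = {3, 4, 7}

Aᶜ = {3, 4, 7}


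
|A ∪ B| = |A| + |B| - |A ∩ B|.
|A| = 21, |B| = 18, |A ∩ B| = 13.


|A ∪ B| = |A| + |B| - |A ∩ B|
= 21 + 18 - 13
= 26

|A ∪ B| = 26


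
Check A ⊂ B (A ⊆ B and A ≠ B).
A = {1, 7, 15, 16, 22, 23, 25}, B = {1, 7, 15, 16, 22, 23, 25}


A ⊂ B requires: A ⊆ B AND A ≠ B.
A ⊆ B? Yes
A = B? Yes
A = B, so A is not a PROPER subset.

No, A is not a proper subset of B


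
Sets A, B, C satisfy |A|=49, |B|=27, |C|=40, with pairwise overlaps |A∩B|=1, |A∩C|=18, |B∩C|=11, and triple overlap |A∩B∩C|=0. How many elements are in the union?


|A∪B∪C| = |A|+|B|+|C| - |A∩B|-|A∩C|-|B∩C| + |A∩B∩C|
= 49+27+40 - 1-18-11 + 0
= 116 - 30 + 0
= 86

|A ∪ B ∪ C| = 86


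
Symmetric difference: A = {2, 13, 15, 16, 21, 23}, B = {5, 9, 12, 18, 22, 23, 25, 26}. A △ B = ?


A △ B = (A \ B) ∪ (B \ A) = elements in exactly one of A or B
A \ B = {2, 13, 15, 16, 21}
B \ A = {5, 9, 12, 18, 22, 25, 26}
A △ B = {2, 5, 9, 12, 13, 15, 16, 18, 21, 22, 25, 26}

A △ B = {2, 5, 9, 12, 13, 15, 16, 18, 21, 22, 25, 26}


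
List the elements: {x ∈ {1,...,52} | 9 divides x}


Checking each candidate:
Condition: multiples of 9 in {1,...,52}
Result = {9, 18, 27, 36, 45}

{9, 18, 27, 36, 45}


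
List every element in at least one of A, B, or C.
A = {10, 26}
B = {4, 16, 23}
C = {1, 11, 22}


A ∪ B = {4, 10, 16, 23, 26}
(A ∪ B) ∪ C = {1, 4, 10, 11, 16, 22, 23, 26}

A ∪ B ∪ C = {1, 4, 10, 11, 16, 22, 23, 26}


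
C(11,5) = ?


C(n,k) = n! / (k!(n-k)!)
C(11,5) = 11! / (5!6!)
= 462

C(11,5) = 462


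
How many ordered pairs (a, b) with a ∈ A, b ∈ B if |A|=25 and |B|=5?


|A × B| = |A| × |B|
= 25 × 5
= 125

|A × B| = 125


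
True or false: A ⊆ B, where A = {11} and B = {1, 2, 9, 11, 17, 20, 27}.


A ⊆ B means every element of A is in B.
All elements of A are in B.
So A ⊆ B.

Yes, A ⊆ B


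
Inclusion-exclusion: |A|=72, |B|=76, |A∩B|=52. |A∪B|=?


|A ∪ B| = |A| + |B| - |A ∩ B|
= 72 + 76 - 52
= 96

|A ∪ B| = 96


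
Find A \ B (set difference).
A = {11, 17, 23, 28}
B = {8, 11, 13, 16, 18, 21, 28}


A \ B = elements in A but not in B
A = {11, 17, 23, 28}
B = {8, 11, 13, 16, 18, 21, 28}
Remove from A any elements in B
A \ B = {17, 23}

A \ B = {17, 23}


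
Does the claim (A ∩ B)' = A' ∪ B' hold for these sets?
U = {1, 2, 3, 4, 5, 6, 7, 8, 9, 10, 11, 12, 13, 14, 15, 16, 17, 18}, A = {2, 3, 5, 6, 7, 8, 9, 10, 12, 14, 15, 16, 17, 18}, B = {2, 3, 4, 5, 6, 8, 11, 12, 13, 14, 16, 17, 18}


LHS: A ∩ B = {2, 3, 5, 6, 8, 12, 14, 16, 17, 18}
(A ∩ B)' = U \ (A ∩ B) = {1, 4, 7, 9, 10, 11, 13, 15}
A' = {1, 4, 11, 13}, B' = {1, 7, 9, 10, 15}
Claimed RHS: A' ∪ B' = {1, 4, 7, 9, 10, 11, 13, 15}
Identity is VALID: LHS = RHS = {1, 4, 7, 9, 10, 11, 13, 15} ✓

Identity is valid. (A ∩ B)' = A' ∪ B' = {1, 4, 7, 9, 10, 11, 13, 15}


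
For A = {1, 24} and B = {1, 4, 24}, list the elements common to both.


A ∩ B = elements in both A and B
A = {1, 24}
B = {1, 4, 24}
A ∩ B = {1, 24}

A ∩ B = {1, 24}


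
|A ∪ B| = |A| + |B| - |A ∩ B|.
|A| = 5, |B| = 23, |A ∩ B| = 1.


|A ∪ B| = |A| + |B| - |A ∩ B|
= 5 + 23 - 1
= 27

|A ∪ B| = 27


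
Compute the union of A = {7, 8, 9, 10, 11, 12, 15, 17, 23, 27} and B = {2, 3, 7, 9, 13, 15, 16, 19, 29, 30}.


A ∪ B = all elements in A or B (or both)
A = {7, 8, 9, 10, 11, 12, 15, 17, 23, 27}
B = {2, 3, 7, 9, 13, 15, 16, 19, 29, 30}
A ∪ B = {2, 3, 7, 8, 9, 10, 11, 12, 13, 15, 16, 17, 19, 23, 27, 29, 30}

A ∪ B = {2, 3, 7, 8, 9, 10, 11, 12, 13, 15, 16, 17, 19, 23, 27, 29, 30}


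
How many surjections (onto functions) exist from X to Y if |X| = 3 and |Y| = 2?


n = |X| = 3, k = |Y| = 2. Surjections via inclusion-exclusion:
S(n,k) = Σ(-1)^i × C(k,i) × (k-i)^n, i=0 to k
i=0: (-1)^0×C(2,0)×2^3 = 8
i=1: (-1)^1×C(2,1)×1^3 = -2
i=2: (-1)^2×C(2,2)×0^3 = 0
Total = 6

Number of surjections = 6


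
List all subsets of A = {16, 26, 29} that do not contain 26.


A subset of A that omits 26 is a subset of A \ {26}, so there are 2^(n-1) = 2^2 = 4 of them.
Subsets excluding 26: ∅, {16}, {29}, {16, 29}

Subsets excluding 26 (4 total): ∅, {16}, {29}, {16, 29}


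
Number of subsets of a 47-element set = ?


Number of subsets = 2^n
= 2^47
= 140737488355328

|P(A)| = 140737488355328


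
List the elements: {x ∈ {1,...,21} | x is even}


Checking each candidate:
Condition: even numbers in {1,...,21}
Result = {2, 4, 6, 8, 10, 12, 14, 16, 18, 20}

{2, 4, 6, 8, 10, 12, 14, 16, 18, 20}


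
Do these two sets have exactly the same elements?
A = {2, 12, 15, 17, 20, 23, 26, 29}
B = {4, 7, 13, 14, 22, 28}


Two sets are equal iff they have exactly the same elements.
A = {2, 12, 15, 17, 20, 23, 26, 29}
B = {4, 7, 13, 14, 22, 28}
Differences: {2, 4, 7, 12, 13, 14, 15, 17, 20, 22, 23, 26, 28, 29}
A ≠ B

No, A ≠ B


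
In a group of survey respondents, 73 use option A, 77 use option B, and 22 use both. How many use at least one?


|A ∪ B| = |A| + |B| - |A ∩ B|
= 73 + 77 - 22
= 128

|A ∪ B| = 128


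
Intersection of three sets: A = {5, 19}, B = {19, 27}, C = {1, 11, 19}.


A ∩ B = {19}
(A ∩ B) ∩ C = {19}

A ∩ B ∩ C = {19}


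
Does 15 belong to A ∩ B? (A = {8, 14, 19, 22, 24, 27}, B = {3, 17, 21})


A = {8, 14, 19, 22, 24, 27}, B = {3, 17, 21}
A ∩ B = elements in both A and B
A ∩ B = ∅
Checking if 15 ∈ A ∩ B
15 is not in A ∩ B → False

15 ∉ A ∩ B


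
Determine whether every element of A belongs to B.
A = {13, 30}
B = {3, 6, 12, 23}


A ⊆ B means every element of A is in B.
Elements in A not in B: {13, 30}
So A ⊄ B.

No, A ⊄ B


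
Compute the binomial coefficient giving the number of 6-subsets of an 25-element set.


C(n,k) = n! / (k!(n-k)!)
C(25,6) = 25! / (6!19!)
= 177100

C(25,6) = 177100


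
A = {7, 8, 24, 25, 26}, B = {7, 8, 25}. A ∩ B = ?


A ∩ B = elements in both A and B
A = {7, 8, 24, 25, 26}
B = {7, 8, 25}
A ∩ B = {7, 8, 25}

A ∩ B = {7, 8, 25}


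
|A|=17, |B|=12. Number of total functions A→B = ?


Each of |A| = 17 inputs maps to any of |B| = 12 outputs.
# functions = |B|^|A| = 12^17
= 2218611106740436992

Number of functions = 2218611106740436992


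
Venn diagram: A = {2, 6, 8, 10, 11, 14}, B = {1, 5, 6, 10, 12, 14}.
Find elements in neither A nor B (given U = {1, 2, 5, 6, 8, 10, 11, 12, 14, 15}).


A = {2, 6, 8, 10, 11, 14}
B = {1, 5, 6, 10, 12, 14}
Region: in neither A nor B (given U = {1, 2, 5, 6, 8, 10, 11, 12, 14, 15})
Elements: {15}

Elements in neither A nor B (given U = {1, 2, 5, 6, 8, 10, 11, 12, 14, 15}): {15}


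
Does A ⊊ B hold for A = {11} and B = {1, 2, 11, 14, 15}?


A ⊂ B requires: A ⊆ B AND A ≠ B.
A ⊆ B? Yes
A = B? No
A ⊂ B: Yes (A is a proper subset of B)

Yes, A ⊂ B


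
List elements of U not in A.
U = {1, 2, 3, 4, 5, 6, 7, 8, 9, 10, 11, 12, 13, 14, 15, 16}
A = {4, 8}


Aᶜ = U \ A = elements in U but not in A
U = {1, 2, 3, 4, 5, 6, 7, 8, 9, 10, 11, 12, 13, 14, 15, 16}
A = {4, 8}
Aᶜ = {1, 2, 3, 5, 6, 7, 9, 10, 11, 12, 13, 14, 15, 16}

Aᶜ = {1, 2, 3, 5, 6, 7, 9, 10, 11, 12, 13, 14, 15, 16}


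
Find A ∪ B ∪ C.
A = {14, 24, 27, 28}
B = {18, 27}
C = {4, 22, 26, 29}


A ∪ B = {14, 18, 24, 27, 28}
(A ∪ B) ∪ C = {4, 14, 18, 22, 24, 26, 27, 28, 29}

A ∪ B ∪ C = {4, 14, 18, 22, 24, 26, 27, 28, 29}


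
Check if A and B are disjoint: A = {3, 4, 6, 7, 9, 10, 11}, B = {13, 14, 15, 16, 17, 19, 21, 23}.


Disjoint means A ∩ B = ∅.
A ∩ B = ∅
A ∩ B = ∅, so A and B are disjoint.

Yes, A and B are disjoint


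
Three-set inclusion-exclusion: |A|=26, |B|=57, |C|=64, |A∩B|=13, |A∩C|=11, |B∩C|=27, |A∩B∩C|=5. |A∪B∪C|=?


|A∪B∪C| = |A|+|B|+|C| - |A∩B|-|A∩C|-|B∩C| + |A∩B∩C|
= 26+57+64 - 13-11-27 + 5
= 147 - 51 + 5
= 101

|A ∪ B ∪ C| = 101


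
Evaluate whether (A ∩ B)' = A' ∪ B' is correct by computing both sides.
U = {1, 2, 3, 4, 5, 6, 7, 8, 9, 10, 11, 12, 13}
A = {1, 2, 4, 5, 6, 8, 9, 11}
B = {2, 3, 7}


LHS: A ∩ B = {2}
(A ∩ B)' = U \ (A ∩ B) = {1, 3, 4, 5, 6, 7, 8, 9, 10, 11, 12, 13}
A' = {3, 7, 10, 12, 13}, B' = {1, 4, 5, 6, 8, 9, 10, 11, 12, 13}
Claimed RHS: A' ∪ B' = {1, 3, 4, 5, 6, 7, 8, 9, 10, 11, 12, 13}
Identity is VALID: LHS = RHS = {1, 3, 4, 5, 6, 7, 8, 9, 10, 11, 12, 13} ✓

Identity is valid. (A ∩ B)' = A' ∪ B' = {1, 3, 4, 5, 6, 7, 8, 9, 10, 11, 12, 13}


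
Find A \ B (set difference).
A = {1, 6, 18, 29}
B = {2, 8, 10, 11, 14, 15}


A \ B = elements in A but not in B
A = {1, 6, 18, 29}
B = {2, 8, 10, 11, 14, 15}
Remove from A any elements in B
A \ B = {1, 6, 18, 29}

A \ B = {1, 6, 18, 29}


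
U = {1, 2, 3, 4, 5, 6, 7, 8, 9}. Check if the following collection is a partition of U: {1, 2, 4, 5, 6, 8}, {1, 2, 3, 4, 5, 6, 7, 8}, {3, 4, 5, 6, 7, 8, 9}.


A partition requires: (1) non-empty parts, (2) pairwise disjoint, (3) union = U
Parts: {1, 2, 4, 5, 6, 8}, {1, 2, 3, 4, 5, 6, 7, 8}, {3, 4, 5, 6, 7, 8, 9}
Union of parts: {1, 2, 3, 4, 5, 6, 7, 8, 9}
U = {1, 2, 3, 4, 5, 6, 7, 8, 9}
All non-empty? True
Pairwise disjoint? False
Covers U? True

No, not a valid partition


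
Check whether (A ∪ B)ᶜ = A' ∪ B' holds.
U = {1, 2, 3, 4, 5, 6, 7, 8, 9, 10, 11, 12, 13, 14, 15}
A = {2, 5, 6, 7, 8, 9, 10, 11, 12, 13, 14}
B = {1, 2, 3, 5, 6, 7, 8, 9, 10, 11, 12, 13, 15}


LHS: A ∪ B = {1, 2, 3, 5, 6, 7, 8, 9, 10, 11, 12, 13, 14, 15}
(A ∪ B)' = U \ (A ∪ B) = {4}
A' = {1, 3, 4, 15}, B' = {4, 14}
Claimed RHS: A' ∪ B' = {1, 3, 4, 14, 15}
Identity is INVALID: LHS = {4} but the RHS claimed here equals {1, 3, 4, 14, 15}. The correct form is (A ∪ B)' = A' ∩ B'.

Identity is invalid: (A ∪ B)' = {4} but A' ∪ B' = {1, 3, 4, 14, 15}. The correct De Morgan law is (A ∪ B)' = A' ∩ B'.


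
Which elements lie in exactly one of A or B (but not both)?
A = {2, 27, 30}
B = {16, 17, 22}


A △ B = (A \ B) ∪ (B \ A) = elements in exactly one of A or B
A \ B = {2, 27, 30}
B \ A = {16, 17, 22}
A △ B = {2, 16, 17, 22, 27, 30}

A △ B = {2, 16, 17, 22, 27, 30}


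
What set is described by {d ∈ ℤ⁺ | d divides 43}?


Checking each candidate:
Condition: positive divisors of 43
Result = {1, 43}

{1, 43}


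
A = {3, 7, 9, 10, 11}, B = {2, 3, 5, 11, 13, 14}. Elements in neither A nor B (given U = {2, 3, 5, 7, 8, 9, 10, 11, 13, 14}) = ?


A = {3, 7, 9, 10, 11}
B = {2, 3, 5, 11, 13, 14}
Region: in neither A nor B (given U = {2, 3, 5, 7, 8, 9, 10, 11, 13, 14})
Elements: {8}

Elements in neither A nor B (given U = {2, 3, 5, 7, 8, 9, 10, 11, 13, 14}): {8}


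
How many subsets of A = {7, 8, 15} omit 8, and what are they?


A subset of A that omits 8 is a subset of A \ {8}, so there are 2^(n-1) = 2^2 = 4 of them.
Subsets excluding 8: ∅, {7}, {15}, {7, 15}

Subsets excluding 8 (4 total): ∅, {7}, {15}, {7, 15}


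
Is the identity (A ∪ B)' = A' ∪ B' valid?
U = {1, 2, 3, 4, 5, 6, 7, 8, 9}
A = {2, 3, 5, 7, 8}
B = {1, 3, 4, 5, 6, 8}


LHS: A ∪ B = {1, 2, 3, 4, 5, 6, 7, 8}
(A ∪ B)' = U \ (A ∪ B) = {9}
A' = {1, 4, 6, 9}, B' = {2, 7, 9}
Claimed RHS: A' ∪ B' = {1, 2, 4, 6, 7, 9}
Identity is INVALID: LHS = {9} but the RHS claimed here equals {1, 2, 4, 6, 7, 9}. The correct form is (A ∪ B)' = A' ∩ B'.

Identity is invalid: (A ∪ B)' = {9} but A' ∪ B' = {1, 2, 4, 6, 7, 9}. The correct De Morgan law is (A ∪ B)' = A' ∩ B'.


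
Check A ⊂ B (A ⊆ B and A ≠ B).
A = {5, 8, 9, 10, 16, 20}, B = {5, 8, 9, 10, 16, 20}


A ⊂ B requires: A ⊆ B AND A ≠ B.
A ⊆ B? Yes
A = B? Yes
A = B, so A is not a PROPER subset.

No, A is not a proper subset of B


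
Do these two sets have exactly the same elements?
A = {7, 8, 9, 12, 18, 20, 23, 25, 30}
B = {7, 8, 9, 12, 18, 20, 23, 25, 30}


Two sets are equal iff they have exactly the same elements.
A = {7, 8, 9, 12, 18, 20, 23, 25, 30}
B = {7, 8, 9, 12, 18, 20, 23, 25, 30}
Same elements → A = B

Yes, A = B


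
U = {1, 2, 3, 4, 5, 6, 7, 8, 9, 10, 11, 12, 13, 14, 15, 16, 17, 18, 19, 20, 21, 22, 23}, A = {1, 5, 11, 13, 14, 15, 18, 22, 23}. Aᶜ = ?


Aᶜ = U \ A = elements in U but not in A
U = {1, 2, 3, 4, 5, 6, 7, 8, 9, 10, 11, 12, 13, 14, 15, 16, 17, 18, 19, 20, 21, 22, 23}
A = {1, 5, 11, 13, 14, 15, 18, 22, 23}
Aᶜ = {2, 3, 4, 6, 7, 8, 9, 10, 12, 16, 17, 19, 20, 21}

Aᶜ = {2, 3, 4, 6, 7, 8, 9, 10, 12, 16, 17, 19, 20, 21}


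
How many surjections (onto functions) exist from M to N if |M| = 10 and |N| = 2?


n = |M| = 10, k = |N| = 2. Surjections via inclusion-exclusion:
S(n,k) = Σ(-1)^i × C(k,i) × (k-i)^n, i=0 to k
i=0: (-1)^0×C(2,0)×2^10 = 1024
i=1: (-1)^1×C(2,1)×1^10 = -2
i=2: (-1)^2×C(2,2)×0^10 = 0
Total = 1022

Number of surjections = 1022


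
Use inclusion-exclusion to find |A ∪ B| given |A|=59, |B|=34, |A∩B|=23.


|A ∪ B| = |A| + |B| - |A ∩ B|
= 59 + 34 - 23
= 70

|A ∪ B| = 70


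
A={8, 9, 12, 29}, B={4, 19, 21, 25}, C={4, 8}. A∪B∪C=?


A ∪ B = {4, 8, 9, 12, 19, 21, 25, 29}
(A ∪ B) ∪ C = {4, 8, 9, 12, 19, 21, 25, 29}

A ∪ B ∪ C = {4, 8, 9, 12, 19, 21, 25, 29}


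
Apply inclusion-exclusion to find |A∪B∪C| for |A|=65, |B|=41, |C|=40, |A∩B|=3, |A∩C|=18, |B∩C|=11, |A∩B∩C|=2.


|A∪B∪C| = |A|+|B|+|C| - |A∩B|-|A∩C|-|B∩C| + |A∩B∩C|
= 65+41+40 - 3-18-11 + 2
= 146 - 32 + 2
= 116

|A ∪ B ∪ C| = 116


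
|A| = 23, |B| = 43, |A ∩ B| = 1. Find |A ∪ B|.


|A ∪ B| = |A| + |B| - |A ∩ B|
= 23 + 43 - 1
= 65

|A ∪ B| = 65


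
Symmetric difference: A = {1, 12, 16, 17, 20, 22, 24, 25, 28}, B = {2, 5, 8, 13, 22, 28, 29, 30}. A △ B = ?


A △ B = (A \ B) ∪ (B \ A) = elements in exactly one of A or B
A \ B = {1, 12, 16, 17, 20, 24, 25}
B \ A = {2, 5, 8, 13, 29, 30}
A △ B = {1, 2, 5, 8, 12, 13, 16, 17, 20, 24, 25, 29, 30}

A △ B = {1, 2, 5, 8, 12, 13, 16, 17, 20, 24, 25, 29, 30}


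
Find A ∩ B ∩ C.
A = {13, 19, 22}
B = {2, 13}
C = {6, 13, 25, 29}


A ∩ B = {13}
(A ∩ B) ∩ C = {13}

A ∩ B ∩ C = {13}


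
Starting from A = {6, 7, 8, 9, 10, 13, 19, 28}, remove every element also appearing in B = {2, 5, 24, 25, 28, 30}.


A \ B = elements in A but not in B
A = {6, 7, 8, 9, 10, 13, 19, 28}
B = {2, 5, 24, 25, 28, 30}
Remove from A any elements in B
A \ B = {6, 7, 8, 9, 10, 13, 19}

A \ B = {6, 7, 8, 9, 10, 13, 19}


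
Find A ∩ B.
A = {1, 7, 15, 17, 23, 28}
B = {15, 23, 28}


A ∩ B = elements in both A and B
A = {1, 7, 15, 17, 23, 28}
B = {15, 23, 28}
A ∩ B = {15, 23, 28}

A ∩ B = {15, 23, 28}


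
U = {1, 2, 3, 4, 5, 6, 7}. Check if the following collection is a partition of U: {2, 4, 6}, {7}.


A partition requires: (1) non-empty parts, (2) pairwise disjoint, (3) union = U
Parts: {2, 4, 6}, {7}
Union of parts: {2, 4, 6, 7}
U = {1, 2, 3, 4, 5, 6, 7}
All non-empty? True
Pairwise disjoint? True
Covers U? False

No, not a valid partition


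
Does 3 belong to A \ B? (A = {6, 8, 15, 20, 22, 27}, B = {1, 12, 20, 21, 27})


A = {6, 8, 15, 20, 22, 27}, B = {1, 12, 20, 21, 27}
A \ B = elements in A but not in B
A \ B = {6, 8, 15, 22}
Checking if 3 ∈ A \ B
3 is not in A \ B → False

3 ∉ A \ B


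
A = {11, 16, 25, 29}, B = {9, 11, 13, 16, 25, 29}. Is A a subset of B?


A ⊆ B means every element of A is in B.
All elements of A are in B.
So A ⊆ B.

Yes, A ⊆ B


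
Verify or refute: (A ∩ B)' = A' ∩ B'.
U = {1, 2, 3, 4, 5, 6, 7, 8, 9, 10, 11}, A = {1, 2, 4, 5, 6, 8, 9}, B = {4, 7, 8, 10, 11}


LHS: A ∩ B = {4, 8}
(A ∩ B)' = U \ (A ∩ B) = {1, 2, 3, 5, 6, 7, 9, 10, 11}
A' = {3, 7, 10, 11}, B' = {1, 2, 3, 5, 6, 9}
Claimed RHS: A' ∩ B' = {3}
Identity is INVALID: LHS = {1, 2, 3, 5, 6, 7, 9, 10, 11} but the RHS claimed here equals {3}. The correct form is (A ∩ B)' = A' ∪ B'.

Identity is invalid: (A ∩ B)' = {1, 2, 3, 5, 6, 7, 9, 10, 11} but A' ∩ B' = {3}. The correct De Morgan law is (A ∩ B)' = A' ∪ B'.


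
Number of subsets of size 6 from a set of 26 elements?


C(n,k) = n! / (k!(n-k)!)
C(26,6) = 26! / (6!20!)
= 230230

C(26,6) = 230230


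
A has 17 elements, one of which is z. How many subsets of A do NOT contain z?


Subsets of A avoiding z are subsets of A \ {z}, which has 16 elements.
Count = 2^(n-1) = 2^16
= 65536

Number of subsets avoiding z = 65536


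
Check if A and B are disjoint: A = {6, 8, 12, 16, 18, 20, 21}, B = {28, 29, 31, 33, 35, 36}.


Disjoint means A ∩ B = ∅.
A ∩ B = ∅
A ∩ B = ∅, so A and B are disjoint.

Yes, A and B are disjoint


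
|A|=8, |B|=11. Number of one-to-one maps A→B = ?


An injection sends each of |A| = 8 inputs to a distinct output in B.
# injections = |B|·(|B|-1)·…·(|B|-|A|+1) = 11! / (11 - 8)!
= 11 × 10 × 9 × 8 × 7 × 6 × 5 × 4
= 6652800

Number of injections = 6652800


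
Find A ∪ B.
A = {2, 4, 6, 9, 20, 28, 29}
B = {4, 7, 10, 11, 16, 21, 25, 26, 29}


A ∪ B = all elements in A or B (or both)
A = {2, 4, 6, 9, 20, 28, 29}
B = {4, 7, 10, 11, 16, 21, 25, 26, 29}
A ∪ B = {2, 4, 6, 7, 9, 10, 11, 16, 20, 21, 25, 26, 28, 29}

A ∪ B = {2, 4, 6, 7, 9, 10, 11, 16, 20, 21, 25, 26, 28, 29}


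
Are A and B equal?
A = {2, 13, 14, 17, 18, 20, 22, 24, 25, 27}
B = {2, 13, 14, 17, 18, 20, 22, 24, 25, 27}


Two sets are equal iff they have exactly the same elements.
A = {2, 13, 14, 17, 18, 20, 22, 24, 25, 27}
B = {2, 13, 14, 17, 18, 20, 22, 24, 25, 27}
Same elements → A = B

Yes, A = B


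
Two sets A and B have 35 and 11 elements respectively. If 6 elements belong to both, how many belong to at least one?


|A ∪ B| = |A| + |B| - |A ∩ B|
= 35 + 11 - 6
= 40

|A ∪ B| = 40


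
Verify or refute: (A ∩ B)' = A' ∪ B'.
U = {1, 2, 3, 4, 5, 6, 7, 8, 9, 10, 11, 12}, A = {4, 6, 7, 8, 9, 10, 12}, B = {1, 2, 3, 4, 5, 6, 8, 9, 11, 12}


LHS: A ∩ B = {4, 6, 8, 9, 12}
(A ∩ B)' = U \ (A ∩ B) = {1, 2, 3, 5, 7, 10, 11}
A' = {1, 2, 3, 5, 11}, B' = {7, 10}
Claimed RHS: A' ∪ B' = {1, 2, 3, 5, 7, 10, 11}
Identity is VALID: LHS = RHS = {1, 2, 3, 5, 7, 10, 11} ✓

Identity is valid. (A ∩ B)' = A' ∪ B' = {1, 2, 3, 5, 7, 10, 11}


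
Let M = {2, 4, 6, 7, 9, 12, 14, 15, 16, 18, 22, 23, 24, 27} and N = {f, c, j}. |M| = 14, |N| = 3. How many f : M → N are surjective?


n = |M| = 14, k = |N| = 3. Surjections via inclusion-exclusion:
S(n,k) = Σ(-1)^i × C(k,i) × (k-i)^n, i=0 to k
i=0: (-1)^0×C(3,0)×3^14 = 4782969
i=1: (-1)^1×C(3,1)×2^14 = -49152
i=2: (-1)^2×C(3,2)×1^14 = 3
i=3: (-1)^3×C(3,3)×0^14 = 0
Total = 4733820

Number of surjections = 4733820


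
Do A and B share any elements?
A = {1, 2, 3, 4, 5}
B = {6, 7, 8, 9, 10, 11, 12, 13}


Disjoint means A ∩ B = ∅.
A ∩ B = ∅
A ∩ B = ∅, so A and B are disjoint.

No — A and B share no elements (A ∩ B = ∅), so they are disjoint


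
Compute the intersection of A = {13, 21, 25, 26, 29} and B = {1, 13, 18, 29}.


A ∩ B = elements in both A and B
A = {13, 21, 25, 26, 29}
B = {1, 13, 18, 29}
A ∩ B = {13, 29}

A ∩ B = {13, 29}


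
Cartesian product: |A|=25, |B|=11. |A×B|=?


|A × B| = |A| × |B|
= 25 × 11
= 275

|A × B| = 275


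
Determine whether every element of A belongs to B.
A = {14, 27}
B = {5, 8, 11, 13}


A ⊆ B means every element of A is in B.
Elements in A not in B: {14, 27}
So A ⊄ B.

No, A ⊄ B


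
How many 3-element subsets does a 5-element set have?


C(n,k) = n! / (k!(n-k)!)
C(5,3) = 5! / (3!2!)
= 10

C(5,3) = 10


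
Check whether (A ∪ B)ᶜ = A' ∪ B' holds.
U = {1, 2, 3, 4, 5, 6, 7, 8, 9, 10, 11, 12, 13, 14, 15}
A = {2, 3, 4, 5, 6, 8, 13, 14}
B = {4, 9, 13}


LHS: A ∪ B = {2, 3, 4, 5, 6, 8, 9, 13, 14}
(A ∪ B)' = U \ (A ∪ B) = {1, 7, 10, 11, 12, 15}
A' = {1, 7, 9, 10, 11, 12, 15}, B' = {1, 2, 3, 5, 6, 7, 8, 10, 11, 12, 14, 15}
Claimed RHS: A' ∪ B' = {1, 2, 3, 5, 6, 7, 8, 9, 10, 11, 12, 14, 15}
Identity is INVALID: LHS = {1, 7, 10, 11, 12, 15} but the RHS claimed here equals {1, 2, 3, 5, 6, 7, 8, 9, 10, 11, 12, 14, 15}. The correct form is (A ∪ B)' = A' ∩ B'.

Identity is invalid: (A ∪ B)' = {1, 7, 10, 11, 12, 15} but A' ∪ B' = {1, 2, 3, 5, 6, 7, 8, 9, 10, 11, 12, 14, 15}. The correct De Morgan law is (A ∪ B)' = A' ∩ B'.


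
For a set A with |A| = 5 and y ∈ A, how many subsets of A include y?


Subsets of A containing y correspond to subsets of A \ {y}, which has 4 elements.
Count = 2^(n-1) = 2^4
= 16

Number of subsets containing y = 16


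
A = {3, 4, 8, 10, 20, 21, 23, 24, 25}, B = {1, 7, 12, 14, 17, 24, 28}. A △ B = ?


A △ B = (A \ B) ∪ (B \ A) = elements in exactly one of A or B
A \ B = {3, 4, 8, 10, 20, 21, 23, 25}
B \ A = {1, 7, 12, 14, 17, 28}
A △ B = {1, 3, 4, 7, 8, 10, 12, 14, 17, 20, 21, 23, 25, 28}

A △ B = {1, 3, 4, 7, 8, 10, 12, 14, 17, 20, 21, 23, 25, 28}


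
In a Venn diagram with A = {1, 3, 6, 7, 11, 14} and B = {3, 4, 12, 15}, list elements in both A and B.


A = {1, 3, 6, 7, 11, 14}
B = {3, 4, 12, 15}
Region: in both A and B
Elements: {3}

Elements in both A and B: {3}


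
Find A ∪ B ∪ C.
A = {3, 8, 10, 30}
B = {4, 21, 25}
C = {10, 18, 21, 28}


A ∪ B = {3, 4, 8, 10, 21, 25, 30}
(A ∪ B) ∪ C = {3, 4, 8, 10, 18, 21, 25, 28, 30}

A ∪ B ∪ C = {3, 4, 8, 10, 18, 21, 25, 28, 30}


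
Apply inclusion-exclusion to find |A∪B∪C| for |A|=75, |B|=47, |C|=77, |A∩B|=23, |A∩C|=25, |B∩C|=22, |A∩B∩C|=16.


|A∪B∪C| = |A|+|B|+|C| - |A∩B|-|A∩C|-|B∩C| + |A∩B∩C|
= 75+47+77 - 23-25-22 + 16
= 199 - 70 + 16
= 145

|A ∪ B ∪ C| = 145


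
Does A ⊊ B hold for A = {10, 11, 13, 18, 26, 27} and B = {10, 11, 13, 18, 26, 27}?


A ⊂ B requires: A ⊆ B AND A ≠ B.
A ⊆ B? Yes
A = B? Yes
A = B, so A is not a PROPER subset.

No, A is not a proper subset of B


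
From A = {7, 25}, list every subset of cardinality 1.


|A| = 2, so A has C(2,1) = 2 subsets of size 1.
Enumerate by choosing 1 elements from A at a time:
{7}, {25}

1-element subsets (2 total): {7}, {25}


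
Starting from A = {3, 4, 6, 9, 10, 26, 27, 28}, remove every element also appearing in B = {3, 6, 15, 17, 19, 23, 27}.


A \ B = elements in A but not in B
A = {3, 4, 6, 9, 10, 26, 27, 28}
B = {3, 6, 15, 17, 19, 23, 27}
Remove from A any elements in B
A \ B = {4, 9, 10, 26, 28}

A \ B = {4, 9, 10, 26, 28}


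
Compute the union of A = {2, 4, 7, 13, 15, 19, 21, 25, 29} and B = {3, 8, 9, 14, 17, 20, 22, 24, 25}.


A ∪ B = all elements in A or B (or both)
A = {2, 4, 7, 13, 15, 19, 21, 25, 29}
B = {3, 8, 9, 14, 17, 20, 22, 24, 25}
A ∪ B = {2, 3, 4, 7, 8, 9, 13, 14, 15, 17, 19, 20, 21, 22, 24, 25, 29}

A ∪ B = {2, 3, 4, 7, 8, 9, 13, 14, 15, 17, 19, 20, 21, 22, 24, 25, 29}


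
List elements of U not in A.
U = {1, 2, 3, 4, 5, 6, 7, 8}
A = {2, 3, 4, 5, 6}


Aᶜ = U \ A = elements in U but not in A
U = {1, 2, 3, 4, 5, 6, 7, 8}
A = {2, 3, 4, 5, 6}
Aᶜ = {1, 7, 8}

Aᶜ = {1, 7, 8}


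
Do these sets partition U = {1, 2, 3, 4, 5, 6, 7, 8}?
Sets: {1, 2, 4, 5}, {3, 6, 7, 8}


A partition requires: (1) non-empty parts, (2) pairwise disjoint, (3) union = U
Parts: {1, 2, 4, 5}, {3, 6, 7, 8}
Union of parts: {1, 2, 3, 4, 5, 6, 7, 8}
U = {1, 2, 3, 4, 5, 6, 7, 8}
All non-empty? True
Pairwise disjoint? True
Covers U? True

Yes, valid partition


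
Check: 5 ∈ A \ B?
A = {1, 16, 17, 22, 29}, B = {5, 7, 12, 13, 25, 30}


A = {1, 16, 17, 22, 29}, B = {5, 7, 12, 13, 25, 30}
A \ B = elements in A but not in B
A \ B = {1, 16, 17, 22, 29}
Checking if 5 ∈ A \ B
5 is not in A \ B → False

5 ∉ A \ B


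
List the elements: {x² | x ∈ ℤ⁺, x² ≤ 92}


Checking each candidate:
Condition: positive perfect squares ≤ 92
Result = {1, 4, 9, 16, 25, 36, 49, 64, 81}

{1, 4, 9, 16, 25, 36, 49, 64, 81}


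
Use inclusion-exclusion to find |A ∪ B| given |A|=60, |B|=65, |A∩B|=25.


|A ∪ B| = |A| + |B| - |A ∩ B|
= 60 + 65 - 25
= 100

|A ∪ B| = 100


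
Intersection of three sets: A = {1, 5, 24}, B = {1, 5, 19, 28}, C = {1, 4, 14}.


A ∩ B = {1, 5}
(A ∩ B) ∩ C = {1}

A ∩ B ∩ C = {1}


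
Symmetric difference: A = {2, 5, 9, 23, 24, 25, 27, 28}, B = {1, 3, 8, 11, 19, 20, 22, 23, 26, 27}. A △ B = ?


A △ B = (A \ B) ∪ (B \ A) = elements in exactly one of A or B
A \ B = {2, 5, 9, 24, 25, 28}
B \ A = {1, 3, 8, 11, 19, 20, 22, 26}
A △ B = {1, 2, 3, 5, 8, 9, 11, 19, 20, 22, 24, 25, 26, 28}

A △ B = {1, 2, 3, 5, 8, 9, 11, 19, 20, 22, 24, 25, 26, 28}


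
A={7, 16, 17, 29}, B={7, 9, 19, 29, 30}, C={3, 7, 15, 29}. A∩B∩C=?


A ∩ B = {7, 29}
(A ∩ B) ∩ C = {7, 29}

A ∩ B ∩ C = {7, 29}


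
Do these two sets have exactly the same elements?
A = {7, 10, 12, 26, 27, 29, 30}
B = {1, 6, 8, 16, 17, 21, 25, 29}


Two sets are equal iff they have exactly the same elements.
A = {7, 10, 12, 26, 27, 29, 30}
B = {1, 6, 8, 16, 17, 21, 25, 29}
Differences: {1, 6, 7, 8, 10, 12, 16, 17, 21, 25, 26, 27, 30}
A ≠ B

No, A ≠ B


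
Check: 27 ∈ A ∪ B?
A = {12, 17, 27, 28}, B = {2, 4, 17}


A = {12, 17, 27, 28}, B = {2, 4, 17}
A ∪ B = all elements in A or B
A ∪ B = {2, 4, 12, 17, 27, 28}
Checking if 27 ∈ A ∪ B
27 is in A ∪ B → True

27 ∈ A ∪ B


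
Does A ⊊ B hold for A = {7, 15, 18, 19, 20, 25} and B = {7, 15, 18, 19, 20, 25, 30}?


A ⊂ B requires: A ⊆ B AND A ≠ B.
A ⊆ B? Yes
A = B? No
A ⊂ B: Yes (A is a proper subset of B)

Yes, A ⊂ B


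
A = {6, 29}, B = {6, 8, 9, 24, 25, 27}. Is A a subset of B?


A ⊆ B means every element of A is in B.
Elements in A not in B: {29}
So A ⊄ B.

No, A ⊄ B


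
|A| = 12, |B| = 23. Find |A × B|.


|A × B| = |A| × |B|
= 12 × 23
= 276

|A × B| = 276


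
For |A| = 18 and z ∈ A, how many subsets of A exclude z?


Subsets of A avoiding z are subsets of A \ {z}, which has 17 elements.
Count = 2^(n-1) = 2^17
= 131072

Number of subsets avoiding z = 131072


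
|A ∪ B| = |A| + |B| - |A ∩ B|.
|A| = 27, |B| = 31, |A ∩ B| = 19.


|A ∪ B| = |A| + |B| - |A ∩ B|
= 27 + 31 - 19
= 39

|A ∪ B| = 39


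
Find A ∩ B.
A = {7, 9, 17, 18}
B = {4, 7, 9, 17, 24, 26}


A ∩ B = elements in both A and B
A = {7, 9, 17, 18}
B = {4, 7, 9, 17, 24, 26}
A ∩ B = {7, 9, 17}

A ∩ B = {7, 9, 17}


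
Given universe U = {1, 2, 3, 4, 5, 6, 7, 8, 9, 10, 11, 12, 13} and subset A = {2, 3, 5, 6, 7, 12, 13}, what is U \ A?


Aᶜ = U \ A = elements in U but not in A
U = {1, 2, 3, 4, 5, 6, 7, 8, 9, 10, 11, 12, 13}
A = {2, 3, 5, 6, 7, 12, 13}
Aᶜ = {1, 4, 8, 9, 10, 11}

Aᶜ = {1, 4, 8, 9, 10, 11}


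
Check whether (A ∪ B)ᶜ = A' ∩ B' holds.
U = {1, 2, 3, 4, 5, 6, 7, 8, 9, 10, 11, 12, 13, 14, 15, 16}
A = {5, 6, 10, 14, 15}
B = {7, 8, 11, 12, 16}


LHS: A ∪ B = {5, 6, 7, 8, 10, 11, 12, 14, 15, 16}
(A ∪ B)' = U \ (A ∪ B) = {1, 2, 3, 4, 9, 13}
A' = {1, 2, 3, 4, 7, 8, 9, 11, 12, 13, 16}, B' = {1, 2, 3, 4, 5, 6, 9, 10, 13, 14, 15}
Claimed RHS: A' ∩ B' = {1, 2, 3, 4, 9, 13}
Identity is VALID: LHS = RHS = {1, 2, 3, 4, 9, 13} ✓

Identity is valid. (A ∪ B)' = A' ∩ B' = {1, 2, 3, 4, 9, 13}


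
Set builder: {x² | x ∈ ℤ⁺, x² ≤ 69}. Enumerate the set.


Checking each candidate:
Condition: positive perfect squares ≤ 69
Result = {1, 4, 9, 16, 25, 36, 49, 64}

{1, 4, 9, 16, 25, 36, 49, 64}


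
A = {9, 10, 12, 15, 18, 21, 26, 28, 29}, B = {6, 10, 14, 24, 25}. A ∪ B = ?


A ∪ B = all elements in A or B (or both)
A = {9, 10, 12, 15, 18, 21, 26, 28, 29}
B = {6, 10, 14, 24, 25}
A ∪ B = {6, 9, 10, 12, 14, 15, 18, 21, 24, 25, 26, 28, 29}

A ∪ B = {6, 9, 10, 12, 14, 15, 18, 21, 24, 25, 26, 28, 29}


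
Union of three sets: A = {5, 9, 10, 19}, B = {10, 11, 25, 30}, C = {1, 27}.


A ∪ B = {5, 9, 10, 11, 19, 25, 30}
(A ∪ B) ∪ C = {1, 5, 9, 10, 11, 19, 25, 27, 30}

A ∪ B ∪ C = {1, 5, 9, 10, 11, 19, 25, 27, 30}


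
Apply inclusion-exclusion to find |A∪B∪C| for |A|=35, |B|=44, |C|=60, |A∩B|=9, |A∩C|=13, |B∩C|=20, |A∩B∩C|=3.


|A∪B∪C| = |A|+|B|+|C| - |A∩B|-|A∩C|-|B∩C| + |A∩B∩C|
= 35+44+60 - 9-13-20 + 3
= 139 - 42 + 3
= 100

|A ∪ B ∪ C| = 100


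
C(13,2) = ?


C(n,k) = n! / (k!(n-k)!)
C(13,2) = 13! / (2!11!)
= 78

C(13,2) = 78


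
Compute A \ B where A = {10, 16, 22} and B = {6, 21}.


A \ B = elements in A but not in B
A = {10, 16, 22}
B = {6, 21}
Remove from A any elements in B
A \ B = {10, 16, 22}

A \ B = {10, 16, 22}


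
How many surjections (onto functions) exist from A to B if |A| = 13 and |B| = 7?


n = |A| = 13, k = |B| = 7. Surjections via inclusion-exclusion:
S(n,k) = Σ(-1)^i × C(k,i) × (k-i)^n, i=0 to k
i=0: (-1)^0×C(7,0)×7^13 = 96889010407
i=1: (-1)^1×C(7,1)×6^13 = -91424858112
i=2: (-1)^2×C(7,2)×5^13 = 25634765625
i=3: (-1)^3×C(7,3)×4^13 = -2348810240
i=4: (-1)^4×C(7,4)×3^13 = 55801305
i=5: (-1)^5×C(7,5)×2^13 = -172032
i=6: (-1)^6×C(7,6)×1^13 = 7
i=7: (-1)^7×C(7,7)×0^13 = 0
Total = 28805736960

Number of surjections = 28805736960


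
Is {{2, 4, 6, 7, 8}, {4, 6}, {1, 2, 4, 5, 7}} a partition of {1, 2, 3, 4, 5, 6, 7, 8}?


A partition requires: (1) non-empty parts, (2) pairwise disjoint, (3) union = U
Parts: {2, 4, 6, 7, 8}, {4, 6}, {1, 2, 4, 5, 7}
Union of parts: {1, 2, 4, 5, 6, 7, 8}
U = {1, 2, 3, 4, 5, 6, 7, 8}
All non-empty? True
Pairwise disjoint? False
Covers U? False

No, not a valid partition


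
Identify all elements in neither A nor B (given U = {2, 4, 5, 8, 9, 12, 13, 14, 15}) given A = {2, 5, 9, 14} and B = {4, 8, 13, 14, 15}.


A = {2, 5, 9, 14}
B = {4, 8, 13, 14, 15}
Region: in neither A nor B (given U = {2, 4, 5, 8, 9, 12, 13, 14, 15})
Elements: {12}

Elements in neither A nor B (given U = {2, 4, 5, 8, 9, 12, 13, 14, 15}): {12}


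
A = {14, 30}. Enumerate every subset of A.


|A| = 2, so |P(A)| = 2^2 = 4
Enumerate subsets by cardinality (0 to 2):
∅, {14}, {30}, {14, 30}

P(A) has 4 subsets: ∅, {14}, {30}, {14, 30}


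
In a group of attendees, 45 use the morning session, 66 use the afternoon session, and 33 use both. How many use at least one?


|A ∪ B| = |A| + |B| - |A ∩ B|
= 45 + 66 - 33
= 78

|A ∪ B| = 78


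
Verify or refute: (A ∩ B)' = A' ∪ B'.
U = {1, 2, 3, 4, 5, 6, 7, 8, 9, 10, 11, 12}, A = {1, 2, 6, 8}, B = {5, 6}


LHS: A ∩ B = {6}
(A ∩ B)' = U \ (A ∩ B) = {1, 2, 3, 4, 5, 7, 8, 9, 10, 11, 12}
A' = {3, 4, 5, 7, 9, 10, 11, 12}, B' = {1, 2, 3, 4, 7, 8, 9, 10, 11, 12}
Claimed RHS: A' ∪ B' = {1, 2, 3, 4, 5, 7, 8, 9, 10, 11, 12}
Identity is VALID: LHS = RHS = {1, 2, 3, 4, 5, 7, 8, 9, 10, 11, 12} ✓

Identity is valid. (A ∩ B)' = A' ∪ B' = {1, 2, 3, 4, 5, 7, 8, 9, 10, 11, 12}


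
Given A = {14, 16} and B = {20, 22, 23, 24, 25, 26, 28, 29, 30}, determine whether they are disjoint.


Disjoint means A ∩ B = ∅.
A ∩ B = ∅
A ∩ B = ∅, so A and B are disjoint.

Yes, A and B are disjoint


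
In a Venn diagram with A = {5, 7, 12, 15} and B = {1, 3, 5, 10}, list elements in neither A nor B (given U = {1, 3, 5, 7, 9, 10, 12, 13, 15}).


A = {5, 7, 12, 15}
B = {1, 3, 5, 10}
Region: in neither A nor B (given U = {1, 3, 5, 7, 9, 10, 12, 13, 15})
Elements: {9, 13}

Elements in neither A nor B (given U = {1, 3, 5, 7, 9, 10, 12, 13, 15}): {9, 13}


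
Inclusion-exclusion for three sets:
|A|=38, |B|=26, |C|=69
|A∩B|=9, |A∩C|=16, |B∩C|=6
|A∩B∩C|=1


|A∪B∪C| = |A|+|B|+|C| - |A∩B|-|A∩C|-|B∩C| + |A∩B∩C|
= 38+26+69 - 9-16-6 + 1
= 133 - 31 + 1
= 103

|A ∪ B ∪ C| = 103


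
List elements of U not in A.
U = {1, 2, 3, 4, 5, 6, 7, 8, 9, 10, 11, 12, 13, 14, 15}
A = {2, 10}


Aᶜ = U \ A = elements in U but not in A
U = {1, 2, 3, 4, 5, 6, 7, 8, 9, 10, 11, 12, 13, 14, 15}
A = {2, 10}
Aᶜ = {1, 3, 4, 5, 6, 7, 8, 9, 11, 12, 13, 14, 15}

Aᶜ = {1, 3, 4, 5, 6, 7, 8, 9, 11, 12, 13, 14, 15}


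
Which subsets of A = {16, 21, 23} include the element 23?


A subset of A contains 23 iff the remaining 2 elements form any subset of A \ {23}.
Count: 2^(n-1) = 2^2 = 4
Subsets containing 23: {23}, {16, 23}, {21, 23}, {16, 21, 23}

Subsets containing 23 (4 total): {23}, {16, 23}, {21, 23}, {16, 21, 23}


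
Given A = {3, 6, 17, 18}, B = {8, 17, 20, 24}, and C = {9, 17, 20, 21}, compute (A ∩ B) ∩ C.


A ∩ B = {17}
(A ∩ B) ∩ C = {17}

A ∩ B ∩ C = {17}


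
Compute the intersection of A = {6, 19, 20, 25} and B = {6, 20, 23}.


A ∩ B = elements in both A and B
A = {6, 19, 20, 25}
B = {6, 20, 23}
A ∩ B = {6, 20}

A ∩ B = {6, 20}


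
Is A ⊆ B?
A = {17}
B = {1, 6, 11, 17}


A ⊆ B means every element of A is in B.
All elements of A are in B.
So A ⊆ B.

Yes, A ⊆ B
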